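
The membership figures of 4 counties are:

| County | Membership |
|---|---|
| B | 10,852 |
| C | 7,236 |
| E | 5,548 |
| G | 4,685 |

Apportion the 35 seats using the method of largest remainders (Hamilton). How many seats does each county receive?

B 13, C 9, E 7, G 6

Total 28321; standard divisor 28321/35 ≈ 809.171.
Standard quotas: B 13.4112, C 8.9425, E 6.8564, G 5.7899.
Lower quotas: B 13, C 8, E 6, G 5 (sum 32, leaving 3 seats).
Remainders in descending order: C 0.9425, E 0.8564, G 0.7899, B 0.4112.
Largest remainders: C, E, G receive the extra seats.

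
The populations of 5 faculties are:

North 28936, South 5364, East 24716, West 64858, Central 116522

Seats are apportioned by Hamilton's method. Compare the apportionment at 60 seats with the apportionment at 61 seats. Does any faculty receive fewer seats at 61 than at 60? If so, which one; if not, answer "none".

At 60 seats: North 7, South 2, East 6, West 16, Central 29.
At 61 seats: North 7, South 1, East 6, West 17, Central 30.
South drops from 2 to 1.

South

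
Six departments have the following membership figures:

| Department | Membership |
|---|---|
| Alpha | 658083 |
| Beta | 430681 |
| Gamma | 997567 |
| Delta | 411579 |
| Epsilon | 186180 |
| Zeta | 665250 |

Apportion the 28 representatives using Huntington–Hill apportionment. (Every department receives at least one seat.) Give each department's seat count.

Alpha=5, Beta=4, Gamma=8, Delta=3, Epsilon=2, Zeta=6

With divisor 120803: modified quotas Alpha 5.448, Beta 3.565, Gamma 8.258, Delta 3.407, Epsilon 1.541, Zeta 5.507.
Geometric-mean thresholds: Alpha √(5·6)=5.477, Beta √(3·4)=3.464, Gamma √(8·9)=8.485, Delta √(3·4)=3.464, Epsilon √(1·2)=1.414, Zeta √(5·6)=5.477.
Each quota rounded against its threshold gives Alpha 5, Beta 4, Gamma 8, Delta 3, Epsilon 2, Zeta 6 (total 28).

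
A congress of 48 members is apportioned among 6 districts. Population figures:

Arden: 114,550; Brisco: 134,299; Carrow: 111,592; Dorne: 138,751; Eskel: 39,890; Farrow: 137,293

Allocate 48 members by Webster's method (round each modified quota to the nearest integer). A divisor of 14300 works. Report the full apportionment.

Arden 8, Brisco 9, Carrow 8, Dorne 10, Eskel 3, Farrow 10

With modified divisor 14300: modified quotas Arden 8.010, Brisco 9.392, Carrow 7.804, Dorne 9.703, Eskel 2.790, Farrow 9.601.
Rounding to the nearest integer: Arden 8, Brisco 9, Carrow 8, Dorne 10, Eskel 3, Farrow 10 (total 48).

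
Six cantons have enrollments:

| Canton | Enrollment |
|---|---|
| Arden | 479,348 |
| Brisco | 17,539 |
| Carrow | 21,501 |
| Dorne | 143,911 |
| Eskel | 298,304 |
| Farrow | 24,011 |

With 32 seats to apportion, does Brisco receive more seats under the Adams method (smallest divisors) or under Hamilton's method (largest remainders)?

Adams: Arden 15, Brisco 1, Carrow 1, Dorne 5, Eskel 9, Farrow 1.
Hamilton: Arden 15, Brisco 0, Carrow 1, Dorne 5, Eskel 10, Farrow 1.
Brisco gets 1 under Adams and 0 under Hamilton.

Adams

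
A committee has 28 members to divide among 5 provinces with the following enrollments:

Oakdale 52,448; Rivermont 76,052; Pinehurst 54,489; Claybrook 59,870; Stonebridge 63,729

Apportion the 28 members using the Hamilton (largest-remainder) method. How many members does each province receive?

Oakdale 5, Rivermont 7, Pinehurst 5, Claybrook 5, Stonebridge 6

Standard divisor: 306588 ÷ 28 ≈ 10949.571.
Standard quotas: Oakdale 4.7900, Rivermont 6.9457, Pinehurst 4.9764, Claybrook 5.4678, Stonebridge 5.8202.
Lower quotas: Oakdale 4, Rivermont 6, Pinehurst 4, Claybrook 5, Stonebridge 5 (sum 24, leaving 4 seats).
Remainders in descending order: Pinehurst 0.9764, Rivermont 0.9457, Stonebridge 0.8202, Oakdale 0.7900, Claybrook 0.4678.
Largest remainders: Pinehurst, Rivermont, Stonebridge, Oakdale receive the extra seats.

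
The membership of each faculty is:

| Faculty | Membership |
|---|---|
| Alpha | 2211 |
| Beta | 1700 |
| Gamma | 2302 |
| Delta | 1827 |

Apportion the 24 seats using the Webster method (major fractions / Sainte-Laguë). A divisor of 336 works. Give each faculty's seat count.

Alpha: 7; Beta: 5; Gamma: 7; Delta: 5

With modified divisor 336: modified quotas Alpha 6.580, Beta 5.060, Gamma 6.851, Delta 5.438.
Rounding to the nearest integer: Alpha 7, Beta 5, Gamma 7, Delta 5 (total 24).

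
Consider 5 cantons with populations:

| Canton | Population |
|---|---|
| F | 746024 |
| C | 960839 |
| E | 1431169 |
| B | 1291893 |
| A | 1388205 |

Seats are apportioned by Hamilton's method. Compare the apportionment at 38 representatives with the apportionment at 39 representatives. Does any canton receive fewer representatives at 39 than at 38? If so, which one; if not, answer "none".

none

At 38 seats: F 5, C 6, E 9, B 9, A 9.
At 39 seats: F 5, C 6, E 10, B 9, A 9.
No canton's allocation decreased.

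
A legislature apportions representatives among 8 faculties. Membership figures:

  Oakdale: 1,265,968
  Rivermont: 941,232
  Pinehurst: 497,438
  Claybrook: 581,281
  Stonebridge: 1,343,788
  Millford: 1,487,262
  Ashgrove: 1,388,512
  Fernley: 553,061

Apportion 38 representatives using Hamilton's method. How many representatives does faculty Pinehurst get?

2

Standard divisor: 8058542 ÷ 38 ≈ 212066.895.
Standard quotas: Oakdale 5.9697, Rivermont 4.4384, Pinehurst 2.3457, Claybrook 2.7410, Stonebridge 6.3366, Millford 7.0132, Ashgrove 6.5475, Fernley 2.6080.
Lower quotas: Oakdale 5, Rivermont 4, Pinehurst 2, Claybrook 2, Stonebridge 6, Millford 7, Ashgrove 6, Fernley 2 (sum 34, leaving 4 seats).
Remainders in descending order: Oakdale 0.9697, Claybrook 0.7410, Fernley 0.6080, Ashgrove 0.5475, Rivermont 0.4384, Pinehurst 0.3457, Stonebridge 0.3366, Millford 0.0132.
Largest remainders: Oakdale, Claybrook, Fernley, Ashgrove receive the extra seats.
Pinehurst receives 2.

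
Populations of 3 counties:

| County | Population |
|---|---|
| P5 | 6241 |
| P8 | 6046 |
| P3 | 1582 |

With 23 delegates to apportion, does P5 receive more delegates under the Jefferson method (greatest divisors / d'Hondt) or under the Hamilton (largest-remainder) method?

Jefferson

Jefferson: P5 11, P8 10, P3 2.
Hamilton: P5 10, P8 10, P3 3.
P5 gets 11 under Jefferson and 10 under Hamilton.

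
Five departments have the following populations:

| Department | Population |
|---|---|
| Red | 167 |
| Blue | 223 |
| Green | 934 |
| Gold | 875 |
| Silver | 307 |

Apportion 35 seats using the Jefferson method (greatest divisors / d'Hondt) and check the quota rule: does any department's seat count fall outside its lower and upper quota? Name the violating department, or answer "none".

Standard quotas: Red 2.332, Blue 3.115, Green 13.045, Gold 12.221, Silver 4.288.
Jefferson allocation: Red 2, Blue 3, Green 13, Gold 13, Silver 4.
Every allocation lies between the lower and upper quota.

none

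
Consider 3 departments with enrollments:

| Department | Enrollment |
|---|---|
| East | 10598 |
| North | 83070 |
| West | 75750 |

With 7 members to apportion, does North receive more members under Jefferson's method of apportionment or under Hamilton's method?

Jefferson: East 0, North 4, West 3.
Hamilton: East 1, North 3, West 3.
North gets 4 under Jefferson and 3 under Hamilton.

Jefferson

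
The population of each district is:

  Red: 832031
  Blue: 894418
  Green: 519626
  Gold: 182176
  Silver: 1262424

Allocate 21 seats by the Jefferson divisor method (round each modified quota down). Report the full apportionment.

Red 5, Blue 5, Green 3, Gold 1, Silver 7

Standard divisor 3690675/21 ≈ 175746.429; standard quotas: Red 4.734, Blue 5.089, Green 2.957, Gold 1.037, Silver 7.183.
Rounding down gives 4, 5, 2, 1, 7 = 19 seats, so the divisor must be adjusted.
With modified divisor 162100: modified quotas Red 5.133, Blue 5.518, Green 3.206, Gold 1.124, Silver 7.788.
Rounding down: Red 5, Blue 5, Green 3, Gold 1, Silver 7 (total 21).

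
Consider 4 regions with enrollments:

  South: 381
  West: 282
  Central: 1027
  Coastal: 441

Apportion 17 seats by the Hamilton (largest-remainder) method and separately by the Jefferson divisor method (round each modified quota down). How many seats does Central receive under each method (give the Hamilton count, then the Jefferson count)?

8 and 9

Hamilton: South 3, West 2, Central 8, Coastal 4.
Jefferson: South 3, West 2, Central 9, Coastal 3.
Central gets 8 under Hamilton and 9 under Jefferson.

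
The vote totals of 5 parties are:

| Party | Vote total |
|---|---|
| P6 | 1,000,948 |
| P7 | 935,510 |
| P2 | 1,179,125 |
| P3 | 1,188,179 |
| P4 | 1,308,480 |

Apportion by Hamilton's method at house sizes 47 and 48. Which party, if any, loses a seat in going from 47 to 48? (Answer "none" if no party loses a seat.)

At 47 seats: P6 8, P7 8, P2 10, P3 10, P4 11.
At 48 seats: P6 9, P7 8, P2 10, P3 10, P4 11.
No party's allocation decreased.

none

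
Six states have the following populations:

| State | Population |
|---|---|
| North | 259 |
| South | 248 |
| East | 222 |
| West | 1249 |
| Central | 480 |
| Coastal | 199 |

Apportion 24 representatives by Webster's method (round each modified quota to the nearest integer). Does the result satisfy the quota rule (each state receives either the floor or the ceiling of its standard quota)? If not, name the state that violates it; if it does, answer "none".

none

Standard quotas: North 2.339, South 2.240, East 2.005, West 11.282, Central 4.336, Coastal 1.798.
Webster allocation: North 2, South 2, East 2, West 12, Central 4, Coastal 2.
Every allocation lies between the lower and upper quota.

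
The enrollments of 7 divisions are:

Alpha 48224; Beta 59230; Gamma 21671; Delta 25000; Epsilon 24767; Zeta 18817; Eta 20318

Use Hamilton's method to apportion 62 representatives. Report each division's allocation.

Total 218027; standard divisor 218027/62 ≈ 3516.565.
Standard quotas: Alpha 13.7134, Beta 16.8431, Gamma 6.1625, Delta 7.1092, Epsilon 7.0430, Zeta 5.3510, Eta 5.7778.
Lower quotas: Alpha 13, Beta 16, Gamma 6, Delta 7, Epsilon 7, Zeta 5, Eta 5 (sum 59, leaving 3 seats).
Remainders in descending order: Beta 0.8431, Eta 0.7778, Alpha 0.7134, Zeta 0.3510, Gamma 0.1625, Delta 0.1092, Epsilon 0.0430.
Largest remainders: Beta, Eta, Alpha receive the extra seats.

Alpha: 14, Beta: 17, Gamma: 6, Delta: 7, Epsilon: 7, Zeta: 5, Eta: 6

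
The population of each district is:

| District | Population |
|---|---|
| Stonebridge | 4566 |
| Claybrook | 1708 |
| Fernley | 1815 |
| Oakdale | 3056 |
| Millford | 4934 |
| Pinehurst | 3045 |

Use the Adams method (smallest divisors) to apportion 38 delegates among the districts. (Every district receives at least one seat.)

Standard divisor 19124/38 ≈ 503.263; standard quotas: Stonebridge 9.073, Claybrook 3.394, Fernley 3.606, Oakdale 6.072, Millford 9.804, Pinehurst 6.051.
Rounding up gives 10, 4, 4, 7, 10, 7 = 42 seats, so the divisor must be adjusted.
With modified divisor 560: modified quotas Stonebridge 8.154, Claybrook 3.050, Fernley 3.241, Oakdale 5.457, Millford 8.811, Pinehurst 5.438.
Rounding up: Stonebridge 9, Claybrook 4, Fernley 4, Oakdale 6, Millford 9, Pinehurst 6 (total 38).

Stonebridge=9; Claybrook=4; Fernley=4; Oakdale=6; Millford=9; Pinehurst=6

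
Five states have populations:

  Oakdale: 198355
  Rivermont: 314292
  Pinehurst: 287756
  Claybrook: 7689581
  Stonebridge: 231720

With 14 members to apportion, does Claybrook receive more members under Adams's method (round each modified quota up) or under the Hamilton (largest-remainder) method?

Hamilton

Adams: Oakdale 1, Rivermont 1, Pinehurst 1, Claybrook 10, Stonebridge 1.
Hamilton: Oakdale 0, Rivermont 1, Pinehurst 1, Claybrook 12, Stonebridge 0.
Claybrook gets 10 under Adams and 12 under Hamilton.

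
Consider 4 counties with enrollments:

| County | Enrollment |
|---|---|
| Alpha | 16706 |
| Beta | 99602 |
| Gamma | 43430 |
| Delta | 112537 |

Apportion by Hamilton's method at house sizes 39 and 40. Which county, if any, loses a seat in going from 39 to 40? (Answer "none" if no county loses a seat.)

Alpha

At 39 seats: Alpha 3, Beta 14, Gamma 6, Delta 16.
At 40 seats: Alpha 2, Beta 15, Gamma 6, Delta 17.
Alpha drops from 3 to 2.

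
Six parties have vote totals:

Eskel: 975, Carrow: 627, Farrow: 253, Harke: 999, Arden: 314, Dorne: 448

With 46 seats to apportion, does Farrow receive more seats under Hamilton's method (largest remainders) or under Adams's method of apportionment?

Hamilton: Eskel 12, Carrow 8, Farrow 3, Harke 13, Arden 4, Dorne 6.
Adams: Eskel 12, Carrow 8, Farrow 4, Harke 12, Arden 4, Dorne 6.
Farrow gets 3 under Hamilton and 4 under Adams.

Adams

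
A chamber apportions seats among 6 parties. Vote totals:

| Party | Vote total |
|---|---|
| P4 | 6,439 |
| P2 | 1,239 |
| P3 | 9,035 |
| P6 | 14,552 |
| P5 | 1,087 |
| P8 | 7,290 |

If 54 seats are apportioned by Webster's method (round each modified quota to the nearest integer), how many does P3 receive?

12

Standard divisor 39642/54 ≈ 734.111; standard quotas: P4 8.771, P2 1.688, P3 12.307, P6 19.823, P5 1.481, P8 9.930.
Rounding to the nearest integer gives P4 9, P2 2, P3 12, P6 20, P5 1, P8 10 — total 54, matching the house size, so no adjustment is needed.
P3 receives 12.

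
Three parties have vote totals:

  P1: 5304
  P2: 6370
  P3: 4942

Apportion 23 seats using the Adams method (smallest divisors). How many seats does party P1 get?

Standard divisor 16616/23 ≈ 722.435; standard quotas: P1 7.342, P2 8.817, P3 6.841.
Rounding up gives 8, 9, 7 = 24 seats, so the divisor must be adjusted.
With modified divisor 780: modified quotas P1 6.800, P2 8.167, P3 6.336.
Rounding up: P1 7, P2 9, P3 7 (total 23).
P1 receives 7.

7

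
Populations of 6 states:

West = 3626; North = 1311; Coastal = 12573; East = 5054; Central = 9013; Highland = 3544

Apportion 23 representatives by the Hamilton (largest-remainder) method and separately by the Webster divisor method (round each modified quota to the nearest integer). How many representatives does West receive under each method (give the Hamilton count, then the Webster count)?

3 and 2

Hamilton: West 3, North 1, Coastal 8, East 3, Central 6, Highland 2.
Webster: West 2, North 1, Coastal 9, East 3, Central 6, Highland 2.
West gets 3 under Hamilton and 2 under Webster.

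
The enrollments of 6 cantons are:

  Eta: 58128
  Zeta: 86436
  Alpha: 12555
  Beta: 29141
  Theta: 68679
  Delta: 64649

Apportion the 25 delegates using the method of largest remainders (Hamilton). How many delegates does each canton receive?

The standard divisor is 319588/25 ≈ 12783.52.
Standard quotas: Eta 4.5471, Zeta 6.7615, Alpha 0.9821, Beta 2.2796, Theta 5.3725, Delta 5.0572.
Lower quotas: Eta 4, Zeta 6, Alpha 0, Beta 2, Theta 5, Delta 5 (sum 22, leaving 3 seats).
Remainders in descending order: Alpha 0.9821, Zeta 0.7615, Eta 0.5471, Theta 0.3725, Beta 0.2796, Delta 0.0572.
Largest remainders: Alpha, Zeta, Eta receive the extra seats.

Eta 5; Zeta 7; Alpha 1; Beta 2; Theta 5; Delta 5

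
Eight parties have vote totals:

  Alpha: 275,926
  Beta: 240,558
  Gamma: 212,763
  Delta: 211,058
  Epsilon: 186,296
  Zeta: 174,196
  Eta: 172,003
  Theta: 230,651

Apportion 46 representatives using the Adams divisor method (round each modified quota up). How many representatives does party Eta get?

Standard divisor 1703451/46 ≈ 37031.543; standard quotas: Alpha 7.451, Beta 6.496, Gamma 5.745, Delta 5.699, Epsilon 5.031, Zeta 4.704, Eta 4.645, Theta 6.229.
Rounding up gives 8, 7, 6, 6, 6, 5, 5, 7 = 50 seats, so the divisor must be adjusted.
With modified divisor 41200: modified quotas Alpha 6.697, Beta 5.839, Gamma 5.164, Delta 5.123, Epsilon 4.522, Zeta 4.228, Eta 4.175, Theta 5.598.
Rounding up: Alpha 7, Beta 6, Gamma 6, Delta 6, Epsilon 5, Zeta 5, Eta 5, Theta 6 (total 46).
Eta receives 5.

5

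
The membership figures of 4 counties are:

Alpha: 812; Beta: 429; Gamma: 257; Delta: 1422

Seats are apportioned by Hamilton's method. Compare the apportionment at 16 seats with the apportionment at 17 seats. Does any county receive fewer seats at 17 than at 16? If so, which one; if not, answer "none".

At 16 seats: Alpha 5, Beta 2, Gamma 1, Delta 8.
At 17 seats: Alpha 5, Beta 3, Gamma 1, Delta 8.
No county's allocation decreased.

none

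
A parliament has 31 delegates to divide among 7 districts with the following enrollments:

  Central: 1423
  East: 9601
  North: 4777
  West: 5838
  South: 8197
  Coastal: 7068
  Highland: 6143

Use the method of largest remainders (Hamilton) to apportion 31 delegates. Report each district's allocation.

Standard divisor: 43047 ÷ 31 ≈ 1388.613.
Standard quotas: Central 1.0248, East 6.9141, North 3.4401, West 4.2042, South 5.9030, Coastal 5.0900, Highland 4.4238.
Lower quotas: Central 1, East 6, North 3, West 4, South 5, Coastal 5, Highland 4 (sum 28, leaving 3 seats).
Remainders in descending order: East 0.9141, South 0.9030, North 0.4401, Highland 0.4238, West 0.2042, Coastal 0.0900, Central 0.0248.
Largest remainders: East, South, North receive the extra seats.

Central 1, East 7, North 4, West 4, South 6, Coastal 5, Highland 4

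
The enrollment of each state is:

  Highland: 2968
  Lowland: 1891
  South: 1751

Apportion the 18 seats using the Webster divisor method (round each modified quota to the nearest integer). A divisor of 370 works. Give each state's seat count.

Highland: 8; Lowland: 5; South: 5

With modified divisor 370: modified quotas Highland 8.022, Lowland 5.111, South 4.732.
Rounding to the nearest integer: Highland 8, Lowland 5, South 5 (total 18).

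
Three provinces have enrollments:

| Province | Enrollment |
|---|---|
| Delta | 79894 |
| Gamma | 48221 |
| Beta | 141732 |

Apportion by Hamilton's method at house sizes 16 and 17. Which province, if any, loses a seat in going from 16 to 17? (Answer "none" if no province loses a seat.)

none

At 16 seats: Delta 5, Gamma 3, Beta 8.
At 17 seats: Delta 5, Gamma 3, Beta 9.
No province's allocation decreased.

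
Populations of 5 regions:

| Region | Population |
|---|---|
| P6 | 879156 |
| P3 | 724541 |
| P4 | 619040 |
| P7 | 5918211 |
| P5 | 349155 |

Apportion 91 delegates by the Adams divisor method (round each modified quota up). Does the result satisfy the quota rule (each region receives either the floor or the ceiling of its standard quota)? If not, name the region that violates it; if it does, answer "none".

Standard quotas: P6 9.423, P3 7.766, P4 6.635, P7 63.434, P5 3.742.
Adams allocation: P6 10, P3 8, P4 7, P7 62, P5 4.
P7 has quota 63.434 (lower 63, upper 64) but receives 62 — outside the quota interval.

P7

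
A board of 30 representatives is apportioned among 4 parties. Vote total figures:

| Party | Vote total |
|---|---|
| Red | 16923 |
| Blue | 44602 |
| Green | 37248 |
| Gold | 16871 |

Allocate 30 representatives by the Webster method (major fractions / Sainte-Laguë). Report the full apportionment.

Standard divisor 115644/30 ≈ 3854.8; standard quotas: Red 4.390, Blue 11.571, Green 9.663, Gold 4.377.
Rounding to the nearest integer gives Red 4, Blue 12, Green 10, Gold 4 — total 30, matching the house size, so no adjustment is needed.

Red: 4; Blue: 12; Green: 10; Gold: 4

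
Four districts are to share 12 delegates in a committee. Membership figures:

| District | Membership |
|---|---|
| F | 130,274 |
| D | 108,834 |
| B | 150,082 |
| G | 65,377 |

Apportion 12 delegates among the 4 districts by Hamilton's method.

Standard divisor: 454567 ÷ 12 ≈ 37880.583.
Standard quotas: F 3.4391, D 2.8731, B 3.9620, G 1.7259.
Lower quotas: F 3, D 2, B 3, G 1 (sum 9, leaving 3 seats).
Remainders in descending order: B 0.9620, D 0.8731, G 0.7259, F 0.4391.
Largest remainders: B, D, G receive the extra seats.

F 3; D 3; B 4; G 2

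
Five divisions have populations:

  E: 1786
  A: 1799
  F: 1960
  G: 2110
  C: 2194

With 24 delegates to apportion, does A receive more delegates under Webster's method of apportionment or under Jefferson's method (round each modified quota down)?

Webster: E 4, A 5, F 5, G 5, C 5.
Jefferson: E 4, A 4, F 5, G 5, C 6.
A gets 5 under Webster and 4 under Jefferson.

Webster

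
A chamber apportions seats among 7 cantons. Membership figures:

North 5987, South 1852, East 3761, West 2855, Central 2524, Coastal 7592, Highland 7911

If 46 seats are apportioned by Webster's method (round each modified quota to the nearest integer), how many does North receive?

Standard divisor 32482/46 ≈ 706.13; standard quotas: North 8.479, South 2.623, East 5.326, West 4.043, Central 3.574, Coastal 10.752, Highland 11.203.
Rounding to the nearest integer gives North 8, South 3, East 5, West 4, Central 4, Coastal 11, Highland 11 — total 46, matching the house size, so no adjustment is needed.
North receives 8.

8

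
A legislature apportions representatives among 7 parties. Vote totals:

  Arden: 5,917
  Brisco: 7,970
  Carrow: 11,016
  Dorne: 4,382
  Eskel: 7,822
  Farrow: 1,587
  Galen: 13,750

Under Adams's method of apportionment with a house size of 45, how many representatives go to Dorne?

Standard divisor 52444/45 ≈ 1165.422; standard quotas: Arden 5.077, Brisco 6.839, Carrow 9.452, Dorne 3.760, Eskel 6.712, Farrow 1.362, Galen 11.798.
Rounding up gives 6, 7, 10, 4, 7, 2, 12 = 48 seats, so the divisor must be adjusted.
With modified divisor 1280: modified quotas Arden 4.623, Brisco 6.227, Carrow 8.606, Dorne 3.423, Eskel 6.111, Farrow 1.240, Galen 10.742.
Rounding up: Arden 5, Brisco 7, Carrow 9, Dorne 4, Eskel 7, Farrow 2, Galen 11 (total 45).
Dorne receives 4.

4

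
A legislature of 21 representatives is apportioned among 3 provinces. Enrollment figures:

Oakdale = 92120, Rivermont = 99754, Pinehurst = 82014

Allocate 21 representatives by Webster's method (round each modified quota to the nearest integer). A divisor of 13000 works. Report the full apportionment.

Oakdale 7; Rivermont 8; Pinehurst 6

With modified divisor 13000: modified quotas Oakdale 7.086, Rivermont 7.673, Pinehurst 6.309.
Rounding to the nearest integer: Oakdale 7, Rivermont 8, Pinehurst 6 (total 21).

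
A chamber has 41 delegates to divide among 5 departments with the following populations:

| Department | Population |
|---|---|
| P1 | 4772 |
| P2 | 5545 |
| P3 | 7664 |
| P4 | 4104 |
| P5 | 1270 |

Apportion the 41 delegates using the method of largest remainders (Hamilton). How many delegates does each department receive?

P1 8; P2 10; P3 14; P4 7; P5 2

The standard divisor is 23355/41 ≈ 569.634.
Standard quotas: P1 8.3773, P2 9.7343, P3 13.4542, P4 7.2046, P5 2.2295.
Lower quotas: P1 8, P2 9, P3 13, P4 7, P5 2 (sum 39, leaving 2 seats).
Remainders in descending order: P2 0.7343, P3 0.4542, P1 0.3773, P5 0.2295, P4 0.2046.
The surplus seats go to P2, P3.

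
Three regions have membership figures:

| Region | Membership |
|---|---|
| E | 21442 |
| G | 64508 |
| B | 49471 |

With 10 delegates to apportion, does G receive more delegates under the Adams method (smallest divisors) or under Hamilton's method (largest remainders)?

Adams: E 2, G 4, B 4.
Hamilton: E 1, G 5, B 4.
G gets 4 under Adams and 5 under Hamilton.

Hamilton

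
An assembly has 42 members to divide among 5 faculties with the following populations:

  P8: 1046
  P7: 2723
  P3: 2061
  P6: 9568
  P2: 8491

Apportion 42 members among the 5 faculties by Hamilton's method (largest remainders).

P8: 2, P7: 5, P3: 3, P6: 17, P2: 15

The standard divisor is 23889/42 ≈ 568.786.
Standard quotas: P8 1.8390, P7 4.7874, P3 3.6235, P6 16.8218, P2 14.9283.
Lower quotas: P8 1, P7 4, P3 3, P6 16, P2 14 (sum 38, leaving 4 seats).
Remainders in descending order: P2 0.9283, P8 0.8390, P6 0.8218, P7 0.7874, P3 0.6235.
The surplus seats go to P2, P8, P6, P7.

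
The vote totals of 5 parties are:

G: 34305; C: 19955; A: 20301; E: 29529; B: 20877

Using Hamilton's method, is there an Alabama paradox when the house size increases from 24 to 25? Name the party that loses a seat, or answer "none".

At 24 seats: G 6, C 4, A 4, E 6, B 4.
At 25 seats: G 7, C 4, A 4, E 6, B 4.
No party's allocation decreased.

none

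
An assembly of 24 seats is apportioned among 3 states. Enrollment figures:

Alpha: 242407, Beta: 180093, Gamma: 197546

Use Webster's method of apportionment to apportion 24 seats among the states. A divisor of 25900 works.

With modified divisor 25900: modified quotas Alpha 9.359, Beta 6.953, Gamma 7.627.
Rounding to the nearest integer: Alpha 9, Beta 7, Gamma 8 (total 24).

Alpha 9, Beta 7, Gamma 8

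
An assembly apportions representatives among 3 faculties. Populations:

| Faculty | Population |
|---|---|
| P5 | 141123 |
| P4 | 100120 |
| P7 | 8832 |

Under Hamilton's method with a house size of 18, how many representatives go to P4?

Standard divisor: 250075 ÷ 18 ≈ 13893.056.
Standard quotas: P5 10.1578, P4 7.2065, P7 0.6357.
Lower quotas: P5 10, P4 7, P7 0 (sum 17, leaving 1 seat).
Remainders in descending order: P7 0.6357, P4 0.2065, P5 0.1578.
Largest remainder: P7 receives the extra seat.
P4 receives 7.

7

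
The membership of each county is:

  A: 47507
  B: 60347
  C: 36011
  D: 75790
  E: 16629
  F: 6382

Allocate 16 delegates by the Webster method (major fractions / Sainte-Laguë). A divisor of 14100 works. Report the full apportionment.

A: 3; B: 4; C: 3; D: 5; E: 1; F: 0

With modified divisor 14100: modified quotas A 3.369, B 4.280, C 2.554, D 5.375, E 1.179, F 0.453.
Rounding to the nearest integer: A 3, B 4, C 3, D 5, E 1, F 0 (total 16).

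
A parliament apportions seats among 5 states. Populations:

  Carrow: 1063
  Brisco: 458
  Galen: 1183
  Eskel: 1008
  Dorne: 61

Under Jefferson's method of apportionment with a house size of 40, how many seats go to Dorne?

Standard divisor 3773/40 ≈ 94.325; standard quotas: Carrow 11.270, Brisco 4.856, Galen 12.542, Eskel 10.686, Dorne 0.647.
Rounding down gives 11, 4, 12, 10, 0 = 37 seats, so the divisor must be adjusted.
With modified divisor 90: modified quotas Carrow 11.811, Brisco 5.089, Galen 13.144, Eskel 11.200, Dorne 0.678.
Rounding down: Carrow 11, Brisco 5, Galen 13, Eskel 11, Dorne 0 (total 40).
Dorne receives 0.

0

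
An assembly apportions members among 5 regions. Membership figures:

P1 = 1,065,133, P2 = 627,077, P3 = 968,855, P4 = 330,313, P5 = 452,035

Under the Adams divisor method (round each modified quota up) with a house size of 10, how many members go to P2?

2

Standard divisor 3443413/10 ≈ 344341.3; standard quotas: P1 3.093, P2 1.821, P3 2.814, P4 0.959, P5 1.313.
Rounding up gives 4, 2, 3, 1, 2 = 12 seats, so the divisor must be adjusted.
With modified divisor 468200: modified quotas P1 2.275, P2 1.339, P3 2.069, P4 0.705, P5 0.965.
Rounding up: P1 3, P2 2, P3 3, P4 1, P5 1 (total 10).
P2 receives 2.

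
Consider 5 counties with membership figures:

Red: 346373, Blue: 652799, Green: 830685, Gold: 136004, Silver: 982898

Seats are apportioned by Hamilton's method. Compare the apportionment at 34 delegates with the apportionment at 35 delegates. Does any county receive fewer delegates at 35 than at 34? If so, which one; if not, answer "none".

At 34 seats: Red 4, Blue 7, Green 10, Gold 2, Silver 11.
At 35 seats: Red 4, Blue 8, Green 10, Gold 1, Silver 12.
Gold drops from 2 to 1.

Gold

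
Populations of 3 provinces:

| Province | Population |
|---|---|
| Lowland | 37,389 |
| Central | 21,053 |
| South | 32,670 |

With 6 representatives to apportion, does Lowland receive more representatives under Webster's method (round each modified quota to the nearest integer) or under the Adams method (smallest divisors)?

Webster

Webster: Lowland 3, Central 1, South 2.
Adams: Lowland 2, Central 2, South 2.
Lowland gets 3 under Webster and 2 under Adams.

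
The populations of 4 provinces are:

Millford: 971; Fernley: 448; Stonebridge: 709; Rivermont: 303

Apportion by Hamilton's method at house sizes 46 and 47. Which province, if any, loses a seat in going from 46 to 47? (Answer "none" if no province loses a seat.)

Fernley

At 46 seats: Millford 18, Fernley 9, Stonebridge 13, Rivermont 6.
At 47 seats: Millford 19, Fernley 8, Stonebridge 14, Rivermont 6.
Fernley drops from 9 to 8.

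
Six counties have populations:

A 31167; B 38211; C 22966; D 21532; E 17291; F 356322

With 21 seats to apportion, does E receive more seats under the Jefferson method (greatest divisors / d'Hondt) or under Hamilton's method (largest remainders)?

Hamilton

Jefferson: A 1, B 1, C 1, D 1, E 0, F 17.
Hamilton: A 1, B 2, C 1, D 1, E 1, F 15.
E gets 0 under Jefferson and 1 under Hamilton.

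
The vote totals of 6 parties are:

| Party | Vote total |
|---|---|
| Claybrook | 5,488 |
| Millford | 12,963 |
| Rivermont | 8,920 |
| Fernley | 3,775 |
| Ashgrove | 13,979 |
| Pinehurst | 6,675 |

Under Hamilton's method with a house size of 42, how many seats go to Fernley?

The standard divisor is 51800/42 ≈ 1233.333.
Standard quotas: Claybrook 4.4497, Millford 10.5105, Rivermont 7.2324, Fernley 3.0608, Ashgrove 11.3343, Pinehurst 5.4122.
Lower quotas: Claybrook 4, Millford 10, Rivermont 7, Fernley 3, Ashgrove 11, Pinehurst 5 (sum 40, leaving 2 seats).
Remainders in descending order: Millford 0.5105, Claybrook 0.4497, Pinehurst 0.4122, Ashgrove 0.3343, Rivermont 0.2324, Fernley 0.0608.
The surplus seats go to Millford, Claybrook.
Fernley receives 3.

3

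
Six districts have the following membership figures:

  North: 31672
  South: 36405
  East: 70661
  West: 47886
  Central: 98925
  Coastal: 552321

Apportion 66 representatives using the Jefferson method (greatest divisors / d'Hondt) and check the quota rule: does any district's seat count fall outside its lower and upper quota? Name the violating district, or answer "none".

Standard quotas: North 2.495, South 2.868, East 5.566, West 3.772, Central 7.792, Coastal 43.507.
Jefferson allocation: North 2, South 3, East 5, West 3, Central 8, Coastal 45.
Coastal has quota 43.507 (lower 43, upper 44) but receives 45 — outside the quota interval.

Coastal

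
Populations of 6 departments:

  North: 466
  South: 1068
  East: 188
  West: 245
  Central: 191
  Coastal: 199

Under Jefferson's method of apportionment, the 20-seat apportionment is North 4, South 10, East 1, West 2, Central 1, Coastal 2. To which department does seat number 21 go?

Priority for the next seat is population ÷ (current seats + 1).
Priorities: North 93.200, South 97.091, East 94.000, West 81.667, Central 95.500, Coastal 66.333.
Highest priority: South.

South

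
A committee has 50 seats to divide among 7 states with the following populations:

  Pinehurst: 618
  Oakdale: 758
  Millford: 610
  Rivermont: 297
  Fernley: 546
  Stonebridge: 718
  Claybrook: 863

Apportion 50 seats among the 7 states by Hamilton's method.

Pinehurst: 7, Oakdale: 9, Millford: 7, Rivermont: 3, Fernley: 6, Stonebridge: 8, Claybrook: 10

Total 4410; standard divisor 4410/50 ≈ 88.2.
Standard quotas: Pinehurst 7.007, Oakdale 8.594, Millford 6.916, Rivermont 3.367, Fernley 6.190, Stonebridge 8.141, Claybrook 9.785.
Lower quotas: Pinehurst 7, Oakdale 8, Millford 6, Rivermont 3, Fernley 6, Stonebridge 8, Claybrook 9 (sum 47, leaving 3 seats).
Remainders in descending order: Millford 0.916, Claybrook 0.785, Oakdale 0.594, Rivermont 0.367, Fernley 0.190, Stonebridge 0.141, Pinehurst 0.007.
Largest remainders: Millford, Claybrook, Oakdale receive the extra seats.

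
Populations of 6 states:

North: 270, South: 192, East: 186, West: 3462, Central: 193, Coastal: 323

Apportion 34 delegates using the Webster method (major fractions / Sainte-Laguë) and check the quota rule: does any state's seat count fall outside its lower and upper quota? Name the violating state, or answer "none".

Standard quotas: North 1.984, South 1.411, East 1.367, West 25.445, Central 1.419, Coastal 2.374.
Webster allocation: North 2, South 1, East 1, West 27, Central 1, Coastal 2.
West has quota 25.445 (lower 25, upper 26) but receives 27 — outside the quota interval.

West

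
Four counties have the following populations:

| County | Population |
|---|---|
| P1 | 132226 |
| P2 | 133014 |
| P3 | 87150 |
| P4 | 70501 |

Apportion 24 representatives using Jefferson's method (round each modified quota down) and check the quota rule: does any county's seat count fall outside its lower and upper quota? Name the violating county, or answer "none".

Standard quotas: P1 7.504, P2 7.549, P3 4.946, P4 4.001.
Jefferson allocation: P1 7, P2 8, P3 5, P4 4.
Every allocation lies between the lower and upper quota.

none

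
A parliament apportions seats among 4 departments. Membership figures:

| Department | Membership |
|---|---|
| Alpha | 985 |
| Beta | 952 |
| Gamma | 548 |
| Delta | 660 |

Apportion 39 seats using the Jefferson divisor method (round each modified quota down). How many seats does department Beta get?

Standard divisor 3145/39 ≈ 80.641; standard quotas: Alpha 12.215, Beta 11.805, Gamma 6.796, Delta 8.184.
Rounding down gives 12, 11, 6, 8 = 37 seats, so the divisor must be adjusted.
With modified divisor 77: modified quotas Alpha 12.792, Beta 12.364, Gamma 7.117, Delta 8.571.
Rounding down: Alpha 12, Beta 12, Gamma 7, Delta 8 (total 39).
Beta receives 12.

12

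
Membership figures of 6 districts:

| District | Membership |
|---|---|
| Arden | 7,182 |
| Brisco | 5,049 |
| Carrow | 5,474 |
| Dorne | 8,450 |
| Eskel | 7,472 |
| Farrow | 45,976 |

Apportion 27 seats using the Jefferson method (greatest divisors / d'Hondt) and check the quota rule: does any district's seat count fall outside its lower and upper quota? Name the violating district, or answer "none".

Standard quotas: Arden 2.436, Brisco 1.713, Carrow 1.857, Dorne 2.866, Eskel 2.534, Farrow 15.594.
Jefferson allocation: Arden 2, Brisco 1, Carrow 2, Dorne 3, Eskel 2, Farrow 17.
Farrow has quota 15.594 (lower 15, upper 16) but receives 17 — outside the quota interval.

Farrow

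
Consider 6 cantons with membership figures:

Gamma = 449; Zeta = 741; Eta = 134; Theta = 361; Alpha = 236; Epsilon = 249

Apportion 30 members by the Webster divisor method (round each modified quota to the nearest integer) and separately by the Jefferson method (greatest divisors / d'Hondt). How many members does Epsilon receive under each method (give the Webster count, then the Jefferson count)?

Webster: Gamma 6, Zeta 10, Eta 2, Theta 5, Alpha 3, Epsilon 4.
Jefferson: Gamma 6, Zeta 11, Eta 2, Theta 5, Alpha 3, Epsilon 3.
Epsilon gets 4 under Webster and 3 under Jefferson.

4 and 3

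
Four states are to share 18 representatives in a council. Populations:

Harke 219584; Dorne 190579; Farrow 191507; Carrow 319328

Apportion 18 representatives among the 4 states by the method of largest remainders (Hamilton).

Harke: 4; Dorne: 4; Farrow: 4; Carrow: 6

Standard divisor: 920998 ÷ 18 ≈ 51166.556.
Standard quotas: Harke 4.2916, Dorne 3.7247, Farrow 3.7428, Carrow 6.2410.
Lower quotas: Harke 4, Dorne 3, Farrow 3, Carrow 6 (sum 16, leaving 2 seats).
Remainders in descending order: Farrow 0.7428, Dorne 0.7247, Harke 0.2916, Carrow 0.2410.
Largest remainders: Farrow, Dorne receive the extra seats.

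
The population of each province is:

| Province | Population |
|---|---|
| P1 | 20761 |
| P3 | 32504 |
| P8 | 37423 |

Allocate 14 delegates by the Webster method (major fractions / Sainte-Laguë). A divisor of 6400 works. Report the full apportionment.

P1: 3, P3: 5, P8: 6

With modified divisor 6400: modified quotas P1 3.244, P3 5.079, P8 5.847.
Rounding to the nearest integer: P1 3, P3 5, P8 6 (total 14).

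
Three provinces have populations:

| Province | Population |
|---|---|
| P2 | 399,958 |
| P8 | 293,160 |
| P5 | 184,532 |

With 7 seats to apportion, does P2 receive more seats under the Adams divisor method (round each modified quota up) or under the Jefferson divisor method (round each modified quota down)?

Jefferson

Adams: P2 3, P8 2, P5 2.
Jefferson: P2 4, P8 2, P5 1.
P2 gets 3 under Adams and 4 under Jefferson.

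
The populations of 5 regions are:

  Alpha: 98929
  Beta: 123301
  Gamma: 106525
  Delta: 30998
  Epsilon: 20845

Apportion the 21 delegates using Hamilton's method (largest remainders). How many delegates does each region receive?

The standard divisor is 380598/21 ≈ 18123.714.
Standard quotas: Alpha 5.4585, Beta 6.8033, Gamma 5.8777, Delta 1.7104, Epsilon 1.1502.
Lower quotas: Alpha 5, Beta 6, Gamma 5, Delta 1, Epsilon 1 (sum 18, leaving 3 seats).
Remainders in descending order: Gamma 0.8777, Beta 0.8033, Delta 0.7104, Alpha 0.4585, Epsilon 0.1502.
Largest remainders: Gamma, Beta, Delta receive the extra seats.

Alpha 5, Beta 7, Gamma 6, Delta 2, Epsilon 1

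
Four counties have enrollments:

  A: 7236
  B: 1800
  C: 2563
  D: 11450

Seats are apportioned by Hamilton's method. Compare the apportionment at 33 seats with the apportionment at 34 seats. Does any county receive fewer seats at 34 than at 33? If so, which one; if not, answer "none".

At 33 seats: A 10, B 3, C 4, D 16.
At 34 seats: A 11, B 2, C 4, D 17.
B drops from 3 to 2.

B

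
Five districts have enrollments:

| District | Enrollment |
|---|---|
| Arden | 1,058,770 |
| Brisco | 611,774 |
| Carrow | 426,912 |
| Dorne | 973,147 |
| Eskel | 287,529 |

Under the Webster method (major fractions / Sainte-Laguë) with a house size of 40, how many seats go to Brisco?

Standard divisor 3358132/40 ≈ 83953.3; standard quotas: Arden 12.611, Brisco 7.287, Carrow 5.085, Dorne 11.592, Eskel 3.425.
Rounding to the nearest integer gives Arden 13, Brisco 7, Carrow 5, Dorne 12, Eskel 3 — total 40, matching the house size, so no adjustment is needed.
Brisco receives 7.

7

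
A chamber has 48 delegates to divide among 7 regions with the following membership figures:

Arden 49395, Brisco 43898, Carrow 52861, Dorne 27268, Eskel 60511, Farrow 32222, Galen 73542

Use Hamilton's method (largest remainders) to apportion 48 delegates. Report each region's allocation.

The standard divisor is 339697/48 ≈ 7077.021.
Standard quotas: Arden 6.9796, Brisco 6.2029, Carrow 7.4694, Dorne 3.8530, Eskel 8.5503, Farrow 4.5530, Galen 10.3917.
Lower quotas: Arden 6, Brisco 6, Carrow 7, Dorne 3, Eskel 8, Farrow 4, Galen 10 (sum 44, leaving 4 seats).
Remainders in descending order: Arden 0.9796, Dorne 0.8530, Farrow 0.5530, Eskel 0.5503, Carrow 0.4694, Galen 0.3917, Brisco 0.2029.
Largest remainders: Arden, Dorne, Farrow, Eskel receive the extra seats.

Arden: 7; Brisco: 6; Carrow: 7; Dorne: 4; Eskel: 9; Farrow: 5; Galen: 10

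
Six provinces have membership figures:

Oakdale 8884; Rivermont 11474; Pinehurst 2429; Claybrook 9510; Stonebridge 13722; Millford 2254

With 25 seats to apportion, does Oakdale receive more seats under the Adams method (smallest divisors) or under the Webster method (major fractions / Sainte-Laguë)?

Adams: Oakdale 4, Rivermont 6, Pinehurst 2, Claybrook 5, Stonebridge 7, Millford 1.
Webster: Oakdale 5, Rivermont 6, Pinehurst 1, Claybrook 5, Stonebridge 7, Millford 1.
Oakdale gets 4 under Adams and 5 under Webster.

Webster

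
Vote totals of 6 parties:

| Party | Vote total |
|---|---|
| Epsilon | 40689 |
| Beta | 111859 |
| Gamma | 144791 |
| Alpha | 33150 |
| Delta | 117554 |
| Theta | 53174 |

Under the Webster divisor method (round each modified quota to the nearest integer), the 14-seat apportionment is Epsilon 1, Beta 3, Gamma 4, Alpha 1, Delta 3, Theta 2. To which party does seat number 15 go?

Priority for the next seat is population ÷ (current seats + 0.5).
Priorities: Epsilon 27126.000, Beta 31959.714, Gamma 32175.778, Alpha 22100.000, Delta 33586.857, Theta 21269.600.
Highest priority: Delta.

Delta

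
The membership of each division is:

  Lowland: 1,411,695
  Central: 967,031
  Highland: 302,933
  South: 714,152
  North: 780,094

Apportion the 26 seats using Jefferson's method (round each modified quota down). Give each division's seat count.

Lowland 9, Central 6, Highland 2, South 4, North 5

Standard divisor 4175905/26 ≈ 160611.731; standard quotas: Lowland 8.789, Central 6.021, Highland 1.886, South 4.446, North 4.857.
Rounding down gives 8, 6, 1, 4, 4 = 23 seats, so the divisor must be adjusted.
With modified divisor 147100: modified quotas Lowland 9.597, Central 6.574, Highland 2.059, South 4.855, North 5.303.
Rounding down: Lowland 9, Central 6, Highland 2, South 4, North 5 (total 26).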